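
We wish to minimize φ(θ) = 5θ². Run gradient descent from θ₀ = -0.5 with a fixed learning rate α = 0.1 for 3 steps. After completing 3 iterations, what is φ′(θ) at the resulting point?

φ′(θ) = 10θ
Step 1: φ′(-0.5) = -5; θ₁ = -0.5 − 0.1·(-5) = 0
Step 2: φ′(0) = 0; θ₂ = 0 − 0.1·0 = 0
Step 3: φ′(0) = 0; θ₃ = 0 − 0.1·0 = 0
φ′(θ) at (0) = 0

0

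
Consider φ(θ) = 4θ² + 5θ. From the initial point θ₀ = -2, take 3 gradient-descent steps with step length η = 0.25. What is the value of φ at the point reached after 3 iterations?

6

φ′(θ) = 8θ + 5
Step 1: φ′(-2) = -11; θ₁ = -2 − 0.25·(-11) = 0.75
Step 2: φ′(0.75) = 11; θ₂ = 0.75 − 0.25·11 = -2
Step 3: φ′(-2) = -11; θ₃ = -2 − 0.25·(-11) = 0.75
φ(0.75) = 6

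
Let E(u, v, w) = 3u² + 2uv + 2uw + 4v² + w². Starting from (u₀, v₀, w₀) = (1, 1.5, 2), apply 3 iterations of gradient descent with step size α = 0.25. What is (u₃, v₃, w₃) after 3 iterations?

(-3.1875, -4.0625, -0.25)

∇E = (6u + 2v + 2w, 2u + 8v, 2u + 2w)
(u₁, v₁, w₁) = (1, 1.5, 2) − 0.25·(13, 14, 6) = (-2.25, -2, 0.5)
(u₂, v₂, w₂) = (-2.25, -2, 0.5) − 0.25·(-16.5, -20.5, -3.5) = (1.875, 3.125, 1.375)
(u₃, v₃, w₃) = (1.875, 3.125, 1.375) − 0.25·(20.25, 28.75, 6.5) = (-3.1875, -4.0625, -0.25)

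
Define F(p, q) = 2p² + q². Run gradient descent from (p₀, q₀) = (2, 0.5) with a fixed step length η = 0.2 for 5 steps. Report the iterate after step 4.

(0.0032, 0.0648)

∇F = (4p, 2q)
(p₁, q₁) = (2, 0.5) − 0.2·(8, 1) = (0.4, 0.3)
(p₂, q₂) = (0.4, 0.3) − 0.2·(1.6, 0.6) = (0.08, 0.18)
(p₃, q₃) = (0.08, 0.18) − 0.2·(0.32, 0.36) = (0.016, 0.108)
(p₄, q₄) = (0.016, 0.108) − 0.2·(0.064, 0.216) = (0.0032, 0.0648)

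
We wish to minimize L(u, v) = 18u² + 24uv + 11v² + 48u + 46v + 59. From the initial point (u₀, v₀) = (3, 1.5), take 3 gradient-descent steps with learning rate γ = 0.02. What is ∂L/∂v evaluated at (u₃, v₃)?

∇L = (36u + 24v + 48, 24u + 22v + 46)
Step 1: at (3, 1.5), ∇L = (192, 151) → (3, 1.5) − 0.02·(192, 151) = (-0.84, -1.52)
Step 2: at (-0.84, -1.52), ∇L = (-18.72, -7.6) → (-0.84, -1.52) − 0.02·(-18.72, -7.6) = (-0.4656, -1.368)
Step 3: at (-0.4656, -1.368), ∇L = (-1.5936, 4.7296) → (-0.4656, -1.368) − 0.02·(-1.5936, 4.7296) = (-0.433728, -1.462592)
∂L/∂v at (-0.433728, -1.462592) = 3.413504

3.413504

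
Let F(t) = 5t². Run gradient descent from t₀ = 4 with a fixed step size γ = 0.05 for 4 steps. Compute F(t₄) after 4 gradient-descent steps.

0.3125

F′(t) = 10t
Step 1: F′(4) = 40; t₁ = 4 − 0.05·40 = 2
Step 2: F′(2) = 20; t₂ = 2 − 0.05·20 = 1
Step 3: F′(1) = 10; t₃ = 1 − 0.05·10 = 0.5
Step 4: F′(0.5) = 5; t₄ = 0.5 − 0.05·5 = 0.25
F(0.25) = 0.3125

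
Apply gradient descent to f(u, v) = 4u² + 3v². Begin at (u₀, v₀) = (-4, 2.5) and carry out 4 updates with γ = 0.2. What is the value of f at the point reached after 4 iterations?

∇f = (8u, 6v)
Step 1: at (-4, 2.5), ∇f = (-32, 15) → (-4, 2.5) − 0.2·(-32, 15) = (2.4, -0.5)
Step 2: at (2.4, -0.5), ∇f = (19.2, -3) → (2.4, -0.5) − 0.2·(19.2, -3) = (-1.44, 0.1)
Step 3: at (-1.44, 0.1), ∇f = (-11.52, 0.6) → (-1.44, 0.1) − 0.2·(-11.52, 0.6) = (0.864, -0.02)
Step 4: at (0.864, -0.02), ∇f = (6.912, -0.12) → (0.864, -0.02) − 0.2·(6.912, -0.12) = (-0.5184, 0.004)
f(-0.5184, 0.004) = 1.07500224

1.07500224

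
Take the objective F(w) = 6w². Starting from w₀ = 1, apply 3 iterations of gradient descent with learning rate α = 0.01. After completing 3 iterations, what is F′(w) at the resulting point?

8.177664

F′(w) = 12w
Step 1: F′(1) = 12; w₁ = 1 − 0.01·12 = 0.88
Step 2: F′(0.88) = 10.56; w₂ = 0.88 − 0.01·10.56 = 0.7744
Step 3: F′(0.7744) = 9.2928; w₃ = 0.7744 − 0.01·9.2928 = 0.681472
F′(w) at (0.681472) = 8.177664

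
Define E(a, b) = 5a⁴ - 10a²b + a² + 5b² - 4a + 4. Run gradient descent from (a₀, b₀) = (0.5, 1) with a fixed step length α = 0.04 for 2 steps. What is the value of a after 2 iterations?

∇E = (20a³ - 20ab + 2a - 4, -10a² + 10b)
(a₁, b₁) = (0.5, 1) − 0.04·(-10.5, 7.5) = (0.92, 0.7)
(a₂, b₂) = (0.92, 0.7) − 0.04·(0.53376, -1.464) = (0.8986496, 0.75856)
a = 0.8986496

0.8986496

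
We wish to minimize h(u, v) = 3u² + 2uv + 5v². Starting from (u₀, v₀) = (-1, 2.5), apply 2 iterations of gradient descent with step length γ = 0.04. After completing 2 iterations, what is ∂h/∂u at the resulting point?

∇h = (6u + 2v, 2u + 10v)
(u₁, v₁) = (-1, 2.5) − 0.04·(-1, 23) = (-0.96, 1.58)
(u₂, v₂) = (-0.96, 1.58) − 0.04·(-2.6, 13.88) = (-0.856, 1.0248)
∂h/∂u at (-0.856, 1.0248) = -3.0864

-3.0864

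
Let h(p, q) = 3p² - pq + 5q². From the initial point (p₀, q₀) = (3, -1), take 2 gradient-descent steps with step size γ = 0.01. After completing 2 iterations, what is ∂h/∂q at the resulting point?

∇h = (6p - q, -p + 10q)
Step 1: at (3, -1), ∇h = (19, -13) → (3, -1) − 0.01·(19, -13) = (2.81, -0.87)
Step 2: at (2.81, -0.87), ∇h = (17.73, -11.51) → (2.81, -0.87) − 0.01·(17.73, -11.51) = (2.6327, -0.7549)
∂h/∂q at (2.6327, -0.7549) = -10.1817

-10.1817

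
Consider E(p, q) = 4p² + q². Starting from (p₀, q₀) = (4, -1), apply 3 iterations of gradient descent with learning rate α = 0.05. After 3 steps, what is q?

∇E = (8p, 2q)
(p₁, q₁) = (4, -1) − 0.05·(32, -2) = (2.4, -0.9)
(p₂, q₂) = (2.4, -0.9) − 0.05·(19.2, -1.8) = (1.44, -0.81)
(p₃, q₃) = (1.44, -0.81) − 0.05·(11.52, -1.62) = (0.864, -0.729)
q = -0.729

-0.729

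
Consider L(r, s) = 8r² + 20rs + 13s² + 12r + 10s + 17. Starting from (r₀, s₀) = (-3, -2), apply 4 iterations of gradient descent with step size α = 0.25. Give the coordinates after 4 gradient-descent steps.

(-14709.875, -18834.1875)

∇L = (16r + 20s + 12, 20r + 26s + 10)
(r₁, s₁) = (-3, -2) − 0.25·(-76, -102) = (16, 23.5)
(r₂, s₂) = (16, 23.5) − 0.25·(738, 941) = (-168.5, -211.75)
(r₃, s₃) = (-168.5, -211.75) − 0.25·(-6919, -8865.5) = (1561.25, 2004.625)
(r₄, s₄) = (1561.25, 2004.625) − 0.25·(65084.5, 83355.25) = (-14709.875, -18834.1875)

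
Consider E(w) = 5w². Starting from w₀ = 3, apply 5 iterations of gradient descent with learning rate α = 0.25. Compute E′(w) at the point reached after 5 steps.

-227.8125

E′(w) = 10w
Step 1: E′(3) = 30; w₁ = 3 − 0.25·30 = -4.5
Step 2: E′(-4.5) = -45; w₂ = -4.5 − 0.25·(-45) = 6.75
Step 3: E′(6.75) = 67.5; w₃ = 6.75 − 0.25·67.5 = -10.125
Step 4: E′(-10.125) = -101.25; w₄ = -10.125 − 0.25·(-101.25) = 15.1875
Step 5: E′(15.1875) = 151.875; w₅ = 15.1875 − 0.25·151.875 = -22.78125
E′(w) at (-22.78125) = -227.8125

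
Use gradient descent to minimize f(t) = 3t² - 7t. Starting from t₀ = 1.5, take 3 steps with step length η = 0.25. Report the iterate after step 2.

f′(t) = 6t - 7
Step 1: f′(1.5) = 2; t₁ = 1.5 − 0.25·2 = 1
Step 2: f′(1) = -1; t₂ = 1 − 0.25·(-1) = 1.25

1.25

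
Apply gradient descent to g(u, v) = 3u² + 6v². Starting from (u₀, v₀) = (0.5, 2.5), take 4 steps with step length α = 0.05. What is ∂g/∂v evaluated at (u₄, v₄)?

∇g = (6u, 12v)
Step 1: at (0.5, 2.5), ∇g = (3, 30) → (0.5, 2.5) − 0.05·(3, 30) = (0.35, 1)
Step 2: at (0.35, 1), ∇g = (2.1, 12) → (0.35, 1) − 0.05·(2.1, 12) = (0.245, 0.4)
Step 3: at (0.245, 0.4), ∇g = (1.47, 4.8) → (0.245, 0.4) − 0.05·(1.47, 4.8) = (0.1715, 0.16)
Step 4: at (0.1715, 0.16), ∇g = (1.029, 1.92) → (0.1715, 0.16) − 0.05·(1.029, 1.92) = (0.12005, 0.064)
∂g/∂v at (0.12005, 0.064) = 0.768

0.768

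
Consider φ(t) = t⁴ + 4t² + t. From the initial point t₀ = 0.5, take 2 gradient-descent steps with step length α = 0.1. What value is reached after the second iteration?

φ′(t) = 4t³ + 8t + 1
t₁ = 0.5 − 0.1·5.5 = -0.05
t₂ = -0.05 − 0.1·0.5995 = -0.10995

-0.10995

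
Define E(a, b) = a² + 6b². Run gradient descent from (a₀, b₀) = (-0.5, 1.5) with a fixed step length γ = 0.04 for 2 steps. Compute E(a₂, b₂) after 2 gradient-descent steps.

∇E = (2a, 12b)
(a₁, b₁) = (-0.5, 1.5) − 0.04·(-1, 18) = (-0.46, 0.78)
(a₂, b₂) = (-0.46, 0.78) − 0.04·(-0.92, 9.36) = (-0.4232, 0.4056)
E(-0.4232, 0.4056) = 1.1661664

1.1661664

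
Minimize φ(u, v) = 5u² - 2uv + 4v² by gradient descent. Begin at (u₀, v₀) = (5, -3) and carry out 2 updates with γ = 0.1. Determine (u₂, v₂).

∇φ = (10u - 2v, -2u + 8v)
Step 1: at (5, -3), ∇φ = (56, -34) → (5, -3) − 0.1·(56, -34) = (-0.6, 0.4)
Step 2: at (-0.6, 0.4), ∇φ = (-6.8, 4.4) → (-0.6, 0.4) − 0.1·(-6.8, 4.4) = (0.08, -0.04)

(0.08, -0.04)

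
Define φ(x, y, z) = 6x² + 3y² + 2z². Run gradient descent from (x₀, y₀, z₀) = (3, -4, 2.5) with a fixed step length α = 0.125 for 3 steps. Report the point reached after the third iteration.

(-0.375, -0.0625, 0.3125)

∇φ = (12x, 6y, 4z)
Step 1: at (3, -4, 2.5), ∇φ = (36, -24, 10) → (3, -4, 2.5) − 0.125·(36, -24, 10) = (-1.5, -1, 1.25)
Step 2: at (-1.5, -1, 1.25), ∇φ = (-18, -6, 5) → (-1.5, -1, 1.25) − 0.125·(-18, -6, 5) = (0.75, -0.25, 0.625)
Step 3: at (0.75, -0.25, 0.625), ∇φ = (9, -1.5, 2.5) → (0.75, -0.25, 0.625) − 0.125·(9, -1.5, 2.5) = (-0.375, -0.0625, 0.3125)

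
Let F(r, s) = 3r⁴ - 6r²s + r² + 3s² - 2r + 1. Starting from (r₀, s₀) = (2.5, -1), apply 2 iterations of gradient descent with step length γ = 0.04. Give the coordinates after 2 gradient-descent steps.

∇F = (12r³ - 12rs + 2r - 2, -6r² + 6s)
(r₁, s₁) = (2.5, -1) − 0.04·(220.5, -43.5) = (-6.32, 0.74)
(r₂, s₂) = (-6.32, 0.74) − 0.04·(-2987.750016, -235.2144) = (113.19000064, 10.148576)

(113.19000064, 10.148576)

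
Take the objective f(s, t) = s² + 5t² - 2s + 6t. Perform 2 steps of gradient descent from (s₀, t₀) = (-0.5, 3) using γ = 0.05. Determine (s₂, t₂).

(-0.215, 0.3)

∇f = (2s - 2, 10t + 6)
Step 1: at (-0.5, 3), ∇f = (-3, 36) → (-0.5, 3) − 0.05·(-3, 36) = (-0.35, 1.2)
Step 2: at (-0.35, 1.2), ∇f = (-2.7, 18) → (-0.35, 1.2) − 0.05·(-2.7, 18) = (-0.215, 0.3)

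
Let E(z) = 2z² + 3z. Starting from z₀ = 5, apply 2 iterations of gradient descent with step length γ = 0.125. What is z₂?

E′(z) = 4z + 3
Step 1: E′(5) = 23; z₁ = 5 − 0.125·23 = 2.125
Step 2: E′(2.125) = 11.5; z₂ = 2.125 − 0.125·11.5 = 0.6875

0.6875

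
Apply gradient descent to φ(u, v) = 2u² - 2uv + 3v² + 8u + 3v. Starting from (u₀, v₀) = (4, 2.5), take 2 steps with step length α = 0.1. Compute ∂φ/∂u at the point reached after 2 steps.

∇φ = (4u - 2v + 8, -2u + 6v + 3)
(u₁, v₁) = (4, 2.5) − 0.1·(19, 10) = (2.1, 1.5)
(u₂, v₂) = (2.1, 1.5) − 0.1·(13.4, 7.8) = (0.76, 0.72)
∂φ/∂u at (0.76, 0.72) = 9.6

9.6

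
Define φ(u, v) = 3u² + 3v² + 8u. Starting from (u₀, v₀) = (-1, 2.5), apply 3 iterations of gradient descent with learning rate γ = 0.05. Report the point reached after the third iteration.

∇φ = (6u + 8, 6v)
Step 1: at (-1, 2.5), ∇φ = (2, 15) → (-1, 2.5) − 0.05·(2, 15) = (-1.1, 1.75)
Step 2: at (-1.1, 1.75), ∇φ = (1.4, 10.5) → (-1.1, 1.75) − 0.05·(1.4, 10.5) = (-1.17, 1.225)
Step 3: at (-1.17, 1.225), ∇φ = (0.98, 7.35) → (-1.17, 1.225) − 0.05·(0.98, 7.35) = (-1.219, 0.8575)

(-1.219, 0.8575)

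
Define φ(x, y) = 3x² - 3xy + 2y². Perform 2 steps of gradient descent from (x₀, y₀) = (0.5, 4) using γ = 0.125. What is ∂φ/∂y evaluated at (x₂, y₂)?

3.1328125

∇φ = (6x - 3y, -3x + 4y)
Step 1: at (0.5, 4), ∇φ = (-9, 14.5) → (0.5, 4) − 0.125·(-9, 14.5) = (1.625, 2.1875)
Step 2: at (1.625, 2.1875), ∇φ = (3.1875, 3.875) → (1.625, 2.1875) − 0.125·(3.1875, 3.875) = (1.2265625, 1.703125)
∂φ/∂y at (1.2265625, 1.703125) = 3.1328125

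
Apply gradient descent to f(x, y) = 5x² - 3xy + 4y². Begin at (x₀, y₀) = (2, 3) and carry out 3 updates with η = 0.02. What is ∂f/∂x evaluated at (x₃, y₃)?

∇f = (10x - 3y, -3x + 8y)
(x₁, y₁) = (2, 3) − 0.02·(11, 18) = (1.78, 2.64)
(x₂, y₂) = (1.78, 2.64) − 0.02·(9.88, 15.78) = (1.5824, 2.3244)
(x₃, y₃) = (1.5824, 2.3244) − 0.02·(8.8508, 13.848) = (1.405384, 2.04744)
∂f/∂x at (1.405384, 2.04744) = 7.91152

7.91152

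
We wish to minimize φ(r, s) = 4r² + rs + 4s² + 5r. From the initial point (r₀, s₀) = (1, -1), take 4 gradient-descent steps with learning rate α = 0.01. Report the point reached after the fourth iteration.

(0.57077881, -0.74536236)

∇φ = (8r + s + 5, r + 8s)
Step 1: at (1, -1), ∇φ = (12, -7) → (1, -1) − 0.01·(12, -7) = (0.88, -0.93)
Step 2: at (0.88, -0.93), ∇φ = (11.11, -6.56) → (0.88, -0.93) − 0.01·(11.11, -6.56) = (0.7689, -0.8644)
Step 3: at (0.7689, -0.8644), ∇φ = (10.2868, -6.1463) → (0.7689, -0.8644) − 0.01·(10.2868, -6.1463) = (0.666032, -0.802937)
Step 4: at (0.666032, -0.802937), ∇φ = (9.525319, -5.757464) → (0.666032, -0.802937) − 0.01·(9.525319, -5.757464) = (0.57077881, -0.74536236)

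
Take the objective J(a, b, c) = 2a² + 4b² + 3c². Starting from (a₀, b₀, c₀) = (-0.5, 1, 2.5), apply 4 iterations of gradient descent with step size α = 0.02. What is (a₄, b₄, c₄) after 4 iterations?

(-0.35819648, 0.49787136, 1.4992384)

∇J = (4a, 8b, 6c)
(a₁, b₁, c₁) = (-0.5, 1, 2.5) − 0.02·(-2, 8, 15) = (-0.46, 0.84, 2.2)
(a₂, b₂, c₂) = (-0.46, 0.84, 2.2) − 0.02·(-1.84, 6.72, 13.2) = (-0.4232, 0.7056, 1.936)
(a₃, b₃, c₃) = (-0.4232, 0.7056, 1.936) − 0.02·(-1.6928, 5.6448, 11.616) = (-0.389344, 0.592704, 1.70368)
(a₄, b₄, c₄) = (-0.389344, 0.592704, 1.70368) − 0.02·(-1.557376, 4.741632, 10.22208) = (-0.35819648, 0.49787136, 1.4992384)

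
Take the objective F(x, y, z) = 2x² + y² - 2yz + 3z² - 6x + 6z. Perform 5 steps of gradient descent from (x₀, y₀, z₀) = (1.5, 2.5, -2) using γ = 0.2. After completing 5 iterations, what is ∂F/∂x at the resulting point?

0

∇F = (4x - 6, 2y - 2z, -2y + 6z + 6)
(x₁, y₁, z₁) = (1.5, 2.5, -2) − 0.2·(0, 9, -11) = (1.5, 0.7, 0.2)
(x₂, y₂, z₂) = (1.5, 0.7, 0.2) − 0.2·(0, 1, 5.8) = (1.5, 0.5, -0.96)
(x₃, y₃, z₃) = (1.5, 0.5, -0.96) − 0.2·(0, 2.92, -0.76) = (1.5, -0.084, -0.808)
(x₄, y₄, z₄) = (1.5, -0.084, -0.808) − 0.2·(0, 1.448, 1.32) = (1.5, -0.3736, -1.072)
(x₅, y₅, z₅) = (1.5, -0.3736, -1.072) − 0.2·(0, 1.3968, 0.3152) = (1.5, -0.65296, -1.13504)
∂F/∂x at (1.5, -0.65296, -1.13504) = 0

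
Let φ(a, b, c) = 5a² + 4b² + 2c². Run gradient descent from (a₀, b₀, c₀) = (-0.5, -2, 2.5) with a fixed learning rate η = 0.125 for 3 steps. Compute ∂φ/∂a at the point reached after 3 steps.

∇φ = (10a, 8b, 4c)
Step 1: at (-0.5, -2, 2.5), ∇φ = (-5, -16, 10) → (-0.5, -2, 2.5) − 0.125·(-5, -16, 10) = (0.125, 0, 1.25)
Step 2: at (0.125, 0, 1.25), ∇φ = (1.25, 0, 5) → (0.125, 0, 1.25) − 0.125·(1.25, 0, 5) = (-0.03125, 0, 0.625)
Step 3: at (-0.03125, 0, 0.625), ∇φ = (-0.3125, 0, 2.5) → (-0.03125, 0, 0.625) − 0.125·(-0.3125, 0, 2.5) = (0.0078125, 0, 0.3125)
∂φ/∂a at (0.0078125, 0, 0.3125) = 0.078125

0.078125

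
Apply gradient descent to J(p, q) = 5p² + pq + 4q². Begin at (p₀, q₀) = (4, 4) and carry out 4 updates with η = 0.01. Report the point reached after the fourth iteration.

∇J = (10p + q, p + 8q)
Step 1: at (4, 4), ∇J = (44, 36) → (4, 4) − 0.01·(44, 36) = (3.56, 3.64)
Step 2: at (3.56, 3.64), ∇J = (39.24, 32.68) → (3.56, 3.64) − 0.01·(39.24, 32.68) = (3.1676, 3.3132)
Step 3: at (3.1676, 3.3132), ∇J = (34.9892, 29.6732) → (3.1676, 3.3132) − 0.01·(34.9892, 29.6732) = (2.817708, 3.016468)
Step 4: at (2.817708, 3.016468), ∇J = (31.193548, 26.949452) → (2.817708, 3.016468) − 0.01·(31.193548, 26.949452) = (2.50577252, 2.74697348)

(2.50577252, 2.74697348)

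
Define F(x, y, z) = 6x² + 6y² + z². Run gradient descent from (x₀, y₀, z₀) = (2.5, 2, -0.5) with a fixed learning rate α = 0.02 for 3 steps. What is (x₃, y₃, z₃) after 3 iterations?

∇F = (12x, 12y, 2z)
Step 1: at (2.5, 2, -0.5), ∇F = (30, 24, -1) → (2.5, 2, -0.5) − 0.02·(30, 24, -1) = (1.9, 1.52, -0.48)
Step 2: at (1.9, 1.52, -0.48), ∇F = (22.8, 18.24, -0.96) → (1.9, 1.52, -0.48) − 0.02·(22.8, 18.24, -0.96) = (1.444, 1.1552, -0.4608)
Step 3: at (1.444, 1.1552, -0.4608), ∇F = (17.328, 13.8624, -0.9216) → (1.444, 1.1552, -0.4608) − 0.02·(17.328, 13.8624, -0.9216) = (1.09744, 0.877952, -0.442368)

(1.09744, 0.877952, -0.442368)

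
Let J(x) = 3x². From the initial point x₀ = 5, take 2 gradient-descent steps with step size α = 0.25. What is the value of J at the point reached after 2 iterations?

J′(x) = 6x
Step 1: J′(5) = 30; x₁ = 5 − 0.25·30 = -2.5
Step 2: J′(-2.5) = -15; x₂ = -2.5 − 0.25·(-15) = 1.25
J(1.25) = 4.6875

4.6875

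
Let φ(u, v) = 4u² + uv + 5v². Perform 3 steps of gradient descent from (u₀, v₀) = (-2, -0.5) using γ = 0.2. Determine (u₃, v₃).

∇φ = (8u + v, u + 10v)
Step 1: at (-2, -0.5), ∇φ = (-16.5, -7) → (-2, -0.5) − 0.2·(-16.5, -7) = (1.3, 0.9)
Step 2: at (1.3, 0.9), ∇φ = (11.3, 10.3) → (1.3, 0.9) − 0.2·(11.3, 10.3) = (-0.96, -1.16)
Step 3: at (-0.96, -1.16), ∇φ = (-8.84, -12.56) → (-0.96, -1.16) − 0.2·(-8.84, -12.56) = (0.808, 1.352)

(0.808, 1.352)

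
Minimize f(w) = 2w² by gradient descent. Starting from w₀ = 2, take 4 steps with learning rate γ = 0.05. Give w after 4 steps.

0.8192

f′(w) = 4w
Step 1: f′(2) = 8; w₁ = 2 − 0.05·8 = 1.6
Step 2: f′(1.6) = 6.4; w₂ = 1.6 − 0.05·6.4 = 1.28
Step 3: f′(1.28) = 5.12; w₃ = 1.28 − 0.05·5.12 = 1.024
Step 4: f′(1.024) = 4.096; w₄ = 1.024 − 0.05·4.096 = 0.8192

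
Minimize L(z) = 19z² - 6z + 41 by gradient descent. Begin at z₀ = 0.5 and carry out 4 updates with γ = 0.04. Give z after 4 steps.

0.18290816

L′(z) = 38z - 6
z₁ = 0.5 − 0.04·13 = -0.02
z₂ = -0.02 − 0.04·(-6.76) = 0.2504
z₃ = 0.2504 − 0.04·3.5152 = 0.109792
z₄ = 0.109792 − 0.04·(-1.827904) = 0.18290816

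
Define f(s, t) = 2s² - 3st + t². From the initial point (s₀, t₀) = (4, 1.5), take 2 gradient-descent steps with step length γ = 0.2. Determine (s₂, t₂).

(2.32, 3)

∇f = (4s - 3t, -3s + 2t)
(s₁, t₁) = (4, 1.5) − 0.2·(11.5, -9) = (1.7, 3.3)
(s₂, t₂) = (1.7, 3.3) − 0.2·(-3.1, 1.5) = (2.32, 3)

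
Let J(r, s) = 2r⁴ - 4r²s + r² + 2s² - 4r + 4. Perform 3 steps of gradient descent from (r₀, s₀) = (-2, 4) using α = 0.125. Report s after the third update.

∇J = (8r³ - 8rs + 2r - 4, -4r² + 4s)
(r₁, s₁) = (-2, 4) − 0.125·(-8, 0) = (-1, 4)
(r₂, s₂) = (-1, 4) − 0.125·(18, 12) = (-3.25, 2.5)
(r₃, s₃) = (-3.25, 2.5) − 0.125·(-220.125, -32.25) = (24.265625, 6.53125)
s = 6.53125

6.53125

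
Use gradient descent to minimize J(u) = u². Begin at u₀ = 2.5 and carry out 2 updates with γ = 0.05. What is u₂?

2.025

J′(u) = 2u
u₁ = 2.5 − 0.05·5 = 2.25
u₂ = 2.25 − 0.05·4.5 = 2.025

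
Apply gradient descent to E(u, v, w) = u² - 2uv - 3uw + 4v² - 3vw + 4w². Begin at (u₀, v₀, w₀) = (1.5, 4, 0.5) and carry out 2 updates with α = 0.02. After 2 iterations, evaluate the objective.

18.89408764

∇E = (2u - 2v - 3w, -2u + 8v - 3w, -3u - 3v + 8w)
(u₁, v₁, w₁) = (1.5, 4, 0.5) − 0.02·(-6.5, 27.5, -12.5) = (1.63, 3.45, 0.75)
(u₂, v₂, w₂) = (1.63, 3.45, 0.75) − 0.02·(-5.89, 22.09, -9.24) = (1.7478, 3.0082, 0.9348)
E(1.7478, 3.0082, 0.9348) = 18.89408764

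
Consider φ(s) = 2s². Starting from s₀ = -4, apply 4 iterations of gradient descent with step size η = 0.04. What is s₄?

-1.99148544

φ′(s) = 4s
Step 1: φ′(-4) = -16; s₁ = -4 − 0.04·(-16) = -3.36
Step 2: φ′(-3.36) = -13.44; s₂ = -3.36 − 0.04·(-13.44) = -2.8224
Step 3: φ′(-2.8224) = -11.2896; s₃ = -2.8224 − 0.04·(-11.2896) = -2.370816
Step 4: φ′(-2.370816) = -9.483264; s₄ = -2.370816 − 0.04·(-9.483264) = -1.99148544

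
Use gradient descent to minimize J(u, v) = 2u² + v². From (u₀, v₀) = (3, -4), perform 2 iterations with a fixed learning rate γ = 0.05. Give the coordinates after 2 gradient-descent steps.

(1.92, -3.24)

∇J = (4u, 2v)
(u₁, v₁) = (3, -4) − 0.05·(12, -8) = (2.4, -3.6)
(u₂, v₂) = (2.4, -3.6) − 0.05·(9.6, -7.2) = (1.92, -3.24)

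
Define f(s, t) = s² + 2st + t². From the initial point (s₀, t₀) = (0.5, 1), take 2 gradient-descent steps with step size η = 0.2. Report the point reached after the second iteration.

(-0.22, 0.28)

∇f = (2s + 2t, 2s + 2t)
Step 1: at (0.5, 1), ∇f = (3, 3) → (0.5, 1) − 0.2·(3, 3) = (-0.1, 0.4)
Step 2: at (-0.1, 0.4), ∇f = (0.6, 0.6) → (-0.1, 0.4) − 0.2·(0.6, 0.6) = (-0.22, 0.28)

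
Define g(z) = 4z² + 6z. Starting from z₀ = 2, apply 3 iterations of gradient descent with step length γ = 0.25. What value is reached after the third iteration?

g′(z) = 8z + 6
Step 1: g′(2) = 22; z₁ = 2 − 0.25·22 = -3.5
Step 2: g′(-3.5) = -22; z₂ = -3.5 − 0.25·(-22) = 2
Step 3: g′(2) = 22; z₃ = 2 − 0.25·22 = -3.5

-3.5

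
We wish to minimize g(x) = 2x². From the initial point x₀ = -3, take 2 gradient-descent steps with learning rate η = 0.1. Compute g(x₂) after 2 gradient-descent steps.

g′(x) = 4x
x₁ = -3 − 0.1·(-12) = -1.8
x₂ = -1.8 − 0.1·(-7.2) = -1.08
g(-1.08) = 2.3328

2.3328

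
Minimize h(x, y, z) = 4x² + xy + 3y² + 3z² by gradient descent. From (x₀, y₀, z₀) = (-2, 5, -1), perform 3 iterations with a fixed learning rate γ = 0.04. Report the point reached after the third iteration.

∇h = (8x + y, x + 6y, 6z)
Step 1: at (-2, 5, -1), ∇h = (-11, 28, -6) → (-2, 5, -1) − 0.04·(-11, 28, -6) = (-1.56, 3.88, -0.76)
Step 2: at (-1.56, 3.88, -0.76), ∇h = (-8.6, 21.72, -4.56) → (-1.56, 3.88, -0.76) − 0.04·(-8.6, 21.72, -4.56) = (-1.216, 3.0112, -0.5776)
Step 3: at (-1.216, 3.0112, -0.5776), ∇h = (-6.7168, 16.8512, -3.4656) → (-1.216, 3.0112, -0.5776) − 0.04·(-6.7168, 16.8512, -3.4656) = (-0.947328, 2.337152, -0.438976)

(-0.947328, 2.337152, -0.438976)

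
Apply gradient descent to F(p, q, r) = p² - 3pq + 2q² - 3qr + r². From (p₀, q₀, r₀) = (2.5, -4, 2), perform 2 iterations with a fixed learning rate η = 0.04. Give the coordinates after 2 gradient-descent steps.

(1.336, -1.9872, 0.9128)

∇F = (2p - 3q, -3p + 4q - 3r, -3q + 2r)
Step 1: at (2.5, -4, 2), ∇F = (17, -29.5, 16) → (2.5, -4, 2) − 0.04·(17, -29.5, 16) = (1.82, -2.82, 1.36)
Step 2: at (1.82, -2.82, 1.36), ∇F = (12.1, -20.82, 11.18) → (1.82, -2.82, 1.36) − 0.04·(12.1, -20.82, 11.18) = (1.336, -1.9872, 0.9128)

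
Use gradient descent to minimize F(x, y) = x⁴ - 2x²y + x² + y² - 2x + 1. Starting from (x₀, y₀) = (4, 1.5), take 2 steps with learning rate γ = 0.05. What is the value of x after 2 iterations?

86.9368

∇F = (4x³ - 4xy + 2x - 2, -2x² + 2y)
Step 1: at (4, 1.5), ∇F = (238, -29) → (4, 1.5) − 0.05·(238, -29) = (-7.9, 2.95)
Step 2: at (-7.9, 2.95), ∇F = (-1896.736, -118.92) → (-7.9, 2.95) − 0.05·(-1896.736, -118.92) = (86.9368, 8.896)
x = 86.9368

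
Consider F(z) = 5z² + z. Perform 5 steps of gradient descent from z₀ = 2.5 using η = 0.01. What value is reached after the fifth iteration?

F′(z) = 10z + 1
Step 1: F′(2.5) = 26; z₁ = 2.5 − 0.01·26 = 2.24
Step 2: F′(2.24) = 23.4; z₂ = 2.24 − 0.01·23.4 = 2.006
Step 3: F′(2.006) = 21.06; z₃ = 2.006 − 0.01·21.06 = 1.7954
Step 4: F′(1.7954) = 18.954; z₄ = 1.7954 − 0.01·18.954 = 1.60586
Step 5: F′(1.60586) = 17.0586; z₅ = 1.60586 − 0.01·17.0586 = 1.435274

1.435274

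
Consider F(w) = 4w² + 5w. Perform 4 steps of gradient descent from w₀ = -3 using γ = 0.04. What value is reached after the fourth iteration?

F′(w) = 8w + 5
Step 1: F′(-3) = -19; w₁ = -3 − 0.04·(-19) = -2.24
Step 2: F′(-2.24) = -12.92; w₂ = -2.24 − 0.04·(-12.92) = -1.7232
Step 3: F′(-1.7232) = -8.7856; w₃ = -1.7232 − 0.04·(-8.7856) = -1.371776
Step 4: F′(-1.371776) = -5.974208; w₄ = -1.371776 − 0.04·(-5.974208) = -1.13280768

-1.13280768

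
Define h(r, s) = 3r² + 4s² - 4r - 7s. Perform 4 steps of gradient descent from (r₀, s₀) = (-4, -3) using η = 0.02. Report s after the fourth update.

∇h = (6r - 4, 8s - 7)
(r₁, s₁) = (-4, -3) − 0.02·(-28, -31) = (-3.44, -2.38)
(r₂, s₂) = (-3.44, -2.38) − 0.02·(-24.64, -26.04) = (-2.9472, -1.8592)
(r₃, s₃) = (-2.9472, -1.8592) − 0.02·(-21.6832, -21.8736) = (-2.513536, -1.421728)
(r₄, s₄) = (-2.513536, -1.421728) − 0.02·(-19.081216, -18.373824) = (-2.13191168, -1.05425152)
s = -1.05425152

-1.05425152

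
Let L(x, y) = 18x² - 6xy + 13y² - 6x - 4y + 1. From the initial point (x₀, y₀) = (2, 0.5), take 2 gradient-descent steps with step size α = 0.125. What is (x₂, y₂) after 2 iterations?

∇L = (36x - 6y - 6, -6x + 26y - 4)
(x₁, y₁) = (2, 0.5) − 0.125·(63, -3) = (-5.875, 0.875)
(x₂, y₂) = (-5.875, 0.875) − 0.125·(-222.75, 54) = (21.96875, -5.875)

(21.96875, -5.875)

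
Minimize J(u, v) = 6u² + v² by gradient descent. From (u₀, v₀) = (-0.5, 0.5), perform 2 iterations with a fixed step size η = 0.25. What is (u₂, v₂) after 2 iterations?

∇J = (12u, 2v)
Step 1: at (-0.5, 0.5), ∇J = (-6, 1) → (-0.5, 0.5) − 0.25·(-6, 1) = (1, 0.25)
Step 2: at (1, 0.25), ∇J = (12, 0.5) → (1, 0.25) − 0.25·(12, 0.5) = (-2, 0.125)

(-2, 0.125)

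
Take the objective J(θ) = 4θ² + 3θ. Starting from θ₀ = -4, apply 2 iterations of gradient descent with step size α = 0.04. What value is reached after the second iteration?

-2.0512

J′(θ) = 8θ + 3
θ₁ = -4 − 0.04·(-29) = -2.84
θ₂ = -2.84 − 0.04·(-19.72) = -2.0512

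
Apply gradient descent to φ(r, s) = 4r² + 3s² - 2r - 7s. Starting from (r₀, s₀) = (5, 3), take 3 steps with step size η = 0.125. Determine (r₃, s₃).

∇φ = (8r - 2, 6s - 7)
(r₁, s₁) = (5, 3) − 0.125·(38, 11) = (0.25, 1.625)
(r₂, s₂) = (0.25, 1.625) − 0.125·(0, 2.75) = (0.25, 1.28125)
(r₃, s₃) = (0.25, 1.28125) − 0.125·(0, 0.6875) = (0.25, 1.1953125)

(0.25, 1.1953125)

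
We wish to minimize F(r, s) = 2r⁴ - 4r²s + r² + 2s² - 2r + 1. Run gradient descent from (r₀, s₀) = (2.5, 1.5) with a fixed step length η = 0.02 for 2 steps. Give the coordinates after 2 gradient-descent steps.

∇F = (8r³ - 8rs + 2r - 2, -4r² + 4s)
Step 1: at (2.5, 1.5), ∇F = (98, -19) → (2.5, 1.5) − 0.02·(98, -19) = (0.54, 1.88)
Step 2: at (0.54, 1.88), ∇F = (-7.781888, 6.3536) → (0.54, 1.88) − 0.02·(-7.781888, 6.3536) = (0.69563776, 1.752928)

(0.69563776, 1.752928)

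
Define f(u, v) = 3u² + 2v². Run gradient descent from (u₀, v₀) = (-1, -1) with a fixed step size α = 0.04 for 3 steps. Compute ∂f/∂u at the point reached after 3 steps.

∇f = (6u, 4v)
(u₁, v₁) = (-1, -1) − 0.04·(-6, -4) = (-0.76, -0.84)
(u₂, v₂) = (-0.76, -0.84) − 0.04·(-4.56, -3.36) = (-0.5776, -0.7056)
(u₃, v₃) = (-0.5776, -0.7056) − 0.04·(-3.4656, -2.8224) = (-0.438976, -0.592704)
∂f/∂u at (-0.438976, -0.592704) = -2.633856

-2.633856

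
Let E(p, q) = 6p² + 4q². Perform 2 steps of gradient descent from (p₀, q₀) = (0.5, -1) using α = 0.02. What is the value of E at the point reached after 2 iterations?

∇E = (12p, 8q)
(p₁, q₁) = (0.5, -1) − 0.02·(6, -8) = (0.38, -0.84)
(p₂, q₂) = (0.38, -0.84) − 0.02·(4.56, -6.72) = (0.2888, -0.7056)
E(0.2888, -0.7056) = 2.49191808

2.49191808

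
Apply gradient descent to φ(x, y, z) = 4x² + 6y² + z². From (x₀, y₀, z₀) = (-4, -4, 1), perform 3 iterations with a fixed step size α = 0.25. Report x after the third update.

∇φ = (8x, 12y, 2z)
(x₁, y₁, z₁) = (-4, -4, 1) − 0.25·(-32, -48, 2) = (4, 8, 0.5)
(x₂, y₂, z₂) = (4, 8, 0.5) − 0.25·(32, 96, 1) = (-4, -16, 0.25)
(x₃, y₃, z₃) = (-4, -16, 0.25) − 0.25·(-32, -192, 0.5) = (4, 32, 0.125)
x = 4

4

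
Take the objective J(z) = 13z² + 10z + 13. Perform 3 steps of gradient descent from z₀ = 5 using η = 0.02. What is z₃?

0.21088

J′(z) = 26z + 10
Step 1: J′(5) = 140; z₁ = 5 − 0.02·140 = 2.2
Step 2: J′(2.2) = 67.2; z₂ = 2.2 − 0.02·67.2 = 0.856
Step 3: J′(0.856) = 32.256; z₃ = 0.856 − 0.02·32.256 = 0.21088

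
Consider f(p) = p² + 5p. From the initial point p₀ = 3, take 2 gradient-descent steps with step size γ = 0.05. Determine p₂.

f′(p) = 2p + 5
Step 1: f′(3) = 11; p₁ = 3 − 0.05·11 = 2.45
Step 2: f′(2.45) = 9.9; p₂ = 2.45 − 0.05·9.9 = 1.955

1.955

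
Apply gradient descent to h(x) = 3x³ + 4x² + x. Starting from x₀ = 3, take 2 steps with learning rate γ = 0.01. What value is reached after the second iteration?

1.436076

h′(x) = 9x² + 8x + 1
Step 1: h′(3) = 106; x₁ = 3 − 0.01·106 = 1.94
Step 2: h′(1.94) = 50.3924; x₂ = 1.94 − 0.01·50.3924 = 1.436076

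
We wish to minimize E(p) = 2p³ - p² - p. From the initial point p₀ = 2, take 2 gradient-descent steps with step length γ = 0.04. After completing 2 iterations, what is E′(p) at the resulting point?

3.102381305856

E′(p) = 6p² - 2p - 1
Step 1: E′(2) = 19; p₁ = 2 − 0.04·19 = 1.24
Step 2: E′(1.24) = 5.7456; p₂ = 1.24 − 0.04·5.7456 = 1.010176
E′(p) at (1.010176) = 3.102381305856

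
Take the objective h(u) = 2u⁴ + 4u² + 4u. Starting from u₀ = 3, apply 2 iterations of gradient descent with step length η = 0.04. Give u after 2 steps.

h′(u) = 8u³ + 8u + 4
u₁ = 3 − 0.04·244 = -6.76
u₂ = -6.76 − 0.04·(-2521.406208) = 94.09624832

94.09624832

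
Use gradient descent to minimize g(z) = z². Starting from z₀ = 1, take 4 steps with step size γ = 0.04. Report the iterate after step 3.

0.778688

g′(z) = 2z
z₁ = 1 − 0.04·2 = 0.92
z₂ = 0.92 − 0.04·1.84 = 0.8464
z₃ = 0.8464 − 0.04·1.6928 = 0.778688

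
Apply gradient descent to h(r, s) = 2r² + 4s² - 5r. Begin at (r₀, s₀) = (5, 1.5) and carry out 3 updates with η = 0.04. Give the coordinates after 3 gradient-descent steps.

(3.47264, 0.471648)

∇h = (4r - 5, 8s)
Step 1: at (5, 1.5), ∇h = (15, 12) → (5, 1.5) − 0.04·(15, 12) = (4.4, 1.02)
Step 2: at (4.4, 1.02), ∇h = (12.6, 8.16) → (4.4, 1.02) − 0.04·(12.6, 8.16) = (3.896, 0.6936)
Step 3: at (3.896, 0.6936), ∇h = (10.584, 5.5488) → (3.896, 0.6936) − 0.04·(10.584, 5.5488) = (3.47264, 0.471648)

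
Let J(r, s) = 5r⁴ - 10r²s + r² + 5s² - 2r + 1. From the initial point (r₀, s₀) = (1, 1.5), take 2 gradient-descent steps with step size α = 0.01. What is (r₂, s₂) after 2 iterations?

(1.1508, 1.426)

∇J = (20r³ - 20rs + 2r - 2, -10r² + 10s)
(r₁, s₁) = (1, 1.5) − 0.01·(-10, 5) = (1.1, 1.45)
(r₂, s₂) = (1.1, 1.45) − 0.01·(-5.08, 2.4) = (1.1508, 1.426)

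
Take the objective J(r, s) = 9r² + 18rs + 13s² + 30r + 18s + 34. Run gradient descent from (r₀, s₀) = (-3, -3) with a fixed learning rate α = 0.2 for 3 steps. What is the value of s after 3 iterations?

947.448

∇J = (18r + 18s + 30, 18r + 26s + 18)
(r₁, s₁) = (-3, -3) − 0.2·(-78, -114) = (12.6, 19.8)
(r₂, s₂) = (12.6, 19.8) − 0.2·(613.2, 759.6) = (-110.04, -132.12)
(r₃, s₃) = (-110.04, -132.12) − 0.2·(-4328.88, -5397.84) = (755.736, 947.448)
s = 947.448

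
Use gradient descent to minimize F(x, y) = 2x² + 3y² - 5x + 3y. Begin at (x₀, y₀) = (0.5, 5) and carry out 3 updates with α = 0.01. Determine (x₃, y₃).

(0.586448, 4.068212)

∇F = (4x - 5, 6y + 3)
Step 1: at (0.5, 5), ∇F = (-3, 33) → (0.5, 5) − 0.01·(-3, 33) = (0.53, 4.67)
Step 2: at (0.53, 4.67), ∇F = (-2.88, 31.02) → (0.53, 4.67) − 0.01·(-2.88, 31.02) = (0.5588, 4.3598)
Step 3: at (0.5588, 4.3598), ∇F = (-2.7648, 29.1588) → (0.5588, 4.3598) − 0.01·(-2.7648, 29.1588) = (0.586448, 4.068212)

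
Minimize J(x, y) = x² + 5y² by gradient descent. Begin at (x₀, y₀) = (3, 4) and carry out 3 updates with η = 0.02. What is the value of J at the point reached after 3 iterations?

28.016340107264

∇J = (2x, 10y)
(x₁, y₁) = (3, 4) − 0.02·(6, 40) = (2.88, 3.2)
(x₂, y₂) = (2.88, 3.2) − 0.02·(5.76, 32) = (2.7648, 2.56)
(x₃, y₃) = (2.7648, 2.56) − 0.02·(5.5296, 25.6) = (2.654208, 2.048)
J(2.654208, 2.048) = 28.016340107264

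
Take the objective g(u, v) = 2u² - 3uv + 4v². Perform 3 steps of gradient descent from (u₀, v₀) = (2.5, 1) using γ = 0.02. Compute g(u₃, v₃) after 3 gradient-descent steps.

6.505427883008

∇g = (4u - 3v, -3u + 8v)
Step 1: at (2.5, 1), ∇g = (7, 0.5) → (2.5, 1) − 0.02·(7, 0.5) = (2.36, 0.99)
Step 2: at (2.36, 0.99), ∇g = (6.47, 0.84) → (2.36, 0.99) − 0.02·(6.47, 0.84) = (2.2306, 0.9732)
Step 3: at (2.2306, 0.9732), ∇g = (6.0028, 1.0938) → (2.2306, 0.9732) − 0.02·(6.0028, 1.0938) = (2.110544, 0.951324)
g(2.110544, 0.951324) = 6.505427883008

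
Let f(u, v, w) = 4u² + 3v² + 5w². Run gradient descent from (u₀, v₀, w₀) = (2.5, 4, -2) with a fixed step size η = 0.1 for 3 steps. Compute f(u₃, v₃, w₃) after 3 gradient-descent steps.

∇f = (8u, 6v, 10w)
Step 1: at (2.5, 4, -2), ∇f = (20, 24, -20) → (2.5, 4, -2) − 0.1·(20, 24, -20) = (0.5, 1.6, 0)
Step 2: at (0.5, 1.6, 0), ∇f = (4, 9.6, 0) → (0.5, 1.6, 0) − 0.1·(4, 9.6, 0) = (0.1, 0.64, 0)
Step 3: at (0.1, 0.64, 0), ∇f = (0.8, 3.84, 0) → (0.1, 0.64, 0) − 0.1·(0.8, 3.84, 0) = (0.02, 0.256, 0)
f(0.02, 0.256, 0) = 0.198208

0.198208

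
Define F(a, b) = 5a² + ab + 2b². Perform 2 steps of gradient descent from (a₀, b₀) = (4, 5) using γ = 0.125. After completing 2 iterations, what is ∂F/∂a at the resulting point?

2.765625

∇F = (10a + b, a + 4b)
(a₁, b₁) = (4, 5) − 0.125·(45, 24) = (-1.625, 2)
(a₂, b₂) = (-1.625, 2) − 0.125·(-14.25, 6.375) = (0.15625, 1.203125)
∂F/∂a at (0.15625, 1.203125) = 2.765625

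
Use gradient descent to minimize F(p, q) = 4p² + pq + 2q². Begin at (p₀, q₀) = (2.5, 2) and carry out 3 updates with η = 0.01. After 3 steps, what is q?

∇F = (8p + q, p + 4q)
Step 1: at (2.5, 2), ∇F = (22, 10.5) → (2.5, 2) − 0.01·(22, 10.5) = (2.28, 1.895)
Step 2: at (2.28, 1.895), ∇F = (20.135, 9.86) → (2.28, 1.895) − 0.01·(20.135, 9.86) = (2.07865, 1.7964)
Step 3: at (2.07865, 1.7964), ∇F = (18.4256, 9.26425) → (2.07865, 1.7964) − 0.01·(18.4256, 9.26425) = (1.894394, 1.7037575)
q = 1.7037575

1.7037575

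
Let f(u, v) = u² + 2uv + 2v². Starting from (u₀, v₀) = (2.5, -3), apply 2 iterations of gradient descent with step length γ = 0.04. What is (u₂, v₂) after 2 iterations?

(2.5544, -2.488)

∇f = (2u + 2v, 2u + 4v)
(u₁, v₁) = (2.5, -3) − 0.04·(-1, -7) = (2.54, -2.72)
(u₂, v₂) = (2.54, -2.72) − 0.04·(-0.36, -5.8) = (2.5544, -2.488)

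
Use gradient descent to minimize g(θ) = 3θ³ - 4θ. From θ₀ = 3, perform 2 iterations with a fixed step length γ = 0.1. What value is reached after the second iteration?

g′(θ) = 9θ² - 4
θ₁ = 3 − 0.1·77 = -4.7
θ₂ = -4.7 − 0.1·194.81 = -24.181

-24.181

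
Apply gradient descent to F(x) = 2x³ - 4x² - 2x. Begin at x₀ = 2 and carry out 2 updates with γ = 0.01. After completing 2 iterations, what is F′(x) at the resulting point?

F′(x) = 6x² - 8x - 2
x₁ = 2 − 0.01·6 = 1.94
x₂ = 1.94 − 0.01·5.0616 = 1.889384
F′(x) at (1.889384) = 4.303559396736

4.303559396736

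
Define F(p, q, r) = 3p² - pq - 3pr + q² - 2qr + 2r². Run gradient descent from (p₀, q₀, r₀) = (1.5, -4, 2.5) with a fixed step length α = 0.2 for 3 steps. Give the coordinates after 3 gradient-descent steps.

∇F = (6p - q - 3r, -p + 2q - 2r, -3p - 2q + 4r)
Step 1: at (1.5, -4, 2.5), ∇F = (5.5, -14.5, 13.5) → (1.5, -4, 2.5) − 0.2·(5.5, -14.5, 13.5) = (0.4, -1.1, -0.2)
Step 2: at (0.4, -1.1, -0.2), ∇F = (4.1, -2.2, 0.2) → (0.4, -1.1, -0.2) − 0.2·(4.1, -2.2, 0.2) = (-0.42, -0.66, -0.24)
Step 3: at (-0.42, -0.66, -0.24), ∇F = (-1.14, -0.42, 1.62) → (-0.42, -0.66, -0.24) − 0.2·(-1.14, -0.42, 1.62) = (-0.192, -0.576, -0.564)

(-0.192, -0.576, -0.564)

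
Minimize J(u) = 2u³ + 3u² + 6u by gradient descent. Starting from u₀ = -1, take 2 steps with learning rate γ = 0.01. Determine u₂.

J′(u) = 6u² + 6u + 6
Step 1: J′(-1) = 6; u₁ = -1 − 0.01·6 = -1.06
Step 2: J′(-1.06) = 6.3816; u₂ = -1.06 − 0.01·6.3816 = -1.123816

-1.123816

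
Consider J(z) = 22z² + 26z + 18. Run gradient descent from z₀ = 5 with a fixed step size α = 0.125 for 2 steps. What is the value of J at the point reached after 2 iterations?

282002.84375

J′(z) = 44z + 26
z₁ = 5 − 0.125·246 = -25.75
z₂ = -25.75 − 0.125·(-1107) = 112.625
J(112.625) = 282002.84375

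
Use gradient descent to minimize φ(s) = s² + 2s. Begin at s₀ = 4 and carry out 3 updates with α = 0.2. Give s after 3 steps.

φ′(s) = 2s + 2
s₁ = 4 − 0.2·10 = 2
s₂ = 2 − 0.2·6 = 0.8
s₃ = 0.8 − 0.2·3.6 = 0.08

0.08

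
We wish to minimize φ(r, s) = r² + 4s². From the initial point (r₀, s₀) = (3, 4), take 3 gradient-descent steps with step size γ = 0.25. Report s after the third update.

∇φ = (2r, 8s)
(r₁, s₁) = (3, 4) − 0.25·(6, 32) = (1.5, -4)
(r₂, s₂) = (1.5, -4) − 0.25·(3, -32) = (0.75, 4)
(r₃, s₃) = (0.75, 4) − 0.25·(1.5, 32) = (0.375, -4)
s = -4

-4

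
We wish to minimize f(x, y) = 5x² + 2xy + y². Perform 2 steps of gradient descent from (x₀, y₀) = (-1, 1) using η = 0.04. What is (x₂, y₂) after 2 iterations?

∇f = (10x + 2y, 2x + 2y)
(x₁, y₁) = (-1, 1) − 0.04·(-8, 0) = (-0.68, 1)
(x₂, y₂) = (-0.68, 1) − 0.04·(-4.8, 0.64) = (-0.488, 0.9744)

(-0.488, 0.9744)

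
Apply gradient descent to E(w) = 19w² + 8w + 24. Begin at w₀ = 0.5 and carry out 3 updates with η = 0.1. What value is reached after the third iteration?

E′(w) = 38w + 8
Step 1: E′(0.5) = 27; w₁ = 0.5 − 0.1·27 = -2.2
Step 2: E′(-2.2) = -75.6; w₂ = -2.2 − 0.1·(-75.6) = 5.36
Step 3: E′(5.36) = 211.68; w₃ = 5.36 − 0.1·211.68 = -15.808

-15.808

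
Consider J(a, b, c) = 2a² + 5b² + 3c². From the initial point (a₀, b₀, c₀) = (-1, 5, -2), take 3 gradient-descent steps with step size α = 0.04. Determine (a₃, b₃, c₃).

(-0.592704, 1.08, -0.877952)

∇J = (4a, 10b, 6c)
(a₁, b₁, c₁) = (-1, 5, -2) − 0.04·(-4, 50, -12) = (-0.84, 3, -1.52)
(a₂, b₂, c₂) = (-0.84, 3, -1.52) − 0.04·(-3.36, 30, -9.12) = (-0.7056, 1.8, -1.1552)
(a₃, b₃, c₃) = (-0.7056, 1.8, -1.1552) − 0.04·(-2.8224, 18, -6.9312) = (-0.592704, 1.08, -0.877952)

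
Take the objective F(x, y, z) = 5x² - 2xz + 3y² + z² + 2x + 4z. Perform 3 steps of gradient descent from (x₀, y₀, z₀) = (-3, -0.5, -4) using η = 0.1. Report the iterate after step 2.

∇F = (10x - 2z + 2, 6y, -2x + 2z + 4)
(x₁, y₁, z₁) = (-3, -0.5, -4) − 0.1·(-20, -3, 2) = (-1, -0.2, -4.2)
(x₂, y₂, z₂) = (-1, -0.2, -4.2) − 0.1·(0.4, -1.2, -2.4) = (-1.04, -0.08, -3.96)

(-1.04, -0.08, -3.96)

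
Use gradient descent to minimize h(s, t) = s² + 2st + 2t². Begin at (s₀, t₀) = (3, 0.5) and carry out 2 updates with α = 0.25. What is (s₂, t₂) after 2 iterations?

∇h = (2s + 2t, 2s + 4t)
Step 1: at (3, 0.5), ∇h = (7, 8) → (3, 0.5) − 0.25·(7, 8) = (1.25, -1.5)
Step 2: at (1.25, -1.5), ∇h = (-0.5, -3.5) → (1.25, -1.5) − 0.25·(-0.5, -3.5) = (1.375, -0.625)

(1.375, -0.625)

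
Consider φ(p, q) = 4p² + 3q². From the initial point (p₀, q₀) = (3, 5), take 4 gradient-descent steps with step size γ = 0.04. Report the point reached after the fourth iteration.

∇φ = (8p, 6q)
(p₁, q₁) = (3, 5) − 0.04·(24, 30) = (2.04, 3.8)
(p₂, q₂) = (2.04, 3.8) − 0.04·(16.32, 22.8) = (1.3872, 2.888)
(p₃, q₃) = (1.3872, 2.888) − 0.04·(11.0976, 17.328) = (0.943296, 2.19488)
(p₄, q₄) = (0.943296, 2.19488) − 0.04·(7.546368, 13.16928) = (0.64144128, 1.6681088)

(0.64144128, 1.6681088)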